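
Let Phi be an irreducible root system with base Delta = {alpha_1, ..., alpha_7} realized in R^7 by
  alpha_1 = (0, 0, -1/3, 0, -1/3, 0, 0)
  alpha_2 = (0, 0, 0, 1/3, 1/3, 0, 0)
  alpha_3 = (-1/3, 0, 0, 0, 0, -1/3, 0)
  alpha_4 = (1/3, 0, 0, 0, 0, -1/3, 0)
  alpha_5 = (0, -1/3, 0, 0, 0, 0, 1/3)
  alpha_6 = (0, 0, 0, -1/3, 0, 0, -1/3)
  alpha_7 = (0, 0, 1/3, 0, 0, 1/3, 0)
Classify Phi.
Compute the Cartan integers a_ij = 2(alpha_i, alpha_j)/(alpha_j, alpha_j); the resulting 7x7 Cartan matrix is
[[2, -1, 0, 0, 0, 0, -1], [-1, 2, 0, 0, 0, -1, 0], [0, 0, 2, 0, 0, 0, -1], [0, 0, 0, 2, 0, 0, -1], [0, 0, 0, 0, 2, -1, 0], [0, -1, 0, 0, -1, 2, 0], [-1, 0, -1, -1, 0, 0, 2]].
All simple roots have the same length, so the diagram is simply laced. The associated Dynkin diagram is a chain of 5 nodes with a fork of two nodes at one end (D_7), so the type is D_7 (the algebra so(14)).

D_7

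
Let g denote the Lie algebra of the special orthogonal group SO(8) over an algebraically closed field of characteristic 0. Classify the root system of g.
This is so(8) with 8 even, which has dimension 8(8-1)/2 = 28 and rank 8/2 = 4. In the classification of classical Lie algebras, the orthogonal algebra so(2n) in an even number of variables has type D_n; here n = 4, so the Dynkin diagram is a chain of 2 nodes with a fork of two nodes at one end (D_4). Hence the type is D_4.

type D_4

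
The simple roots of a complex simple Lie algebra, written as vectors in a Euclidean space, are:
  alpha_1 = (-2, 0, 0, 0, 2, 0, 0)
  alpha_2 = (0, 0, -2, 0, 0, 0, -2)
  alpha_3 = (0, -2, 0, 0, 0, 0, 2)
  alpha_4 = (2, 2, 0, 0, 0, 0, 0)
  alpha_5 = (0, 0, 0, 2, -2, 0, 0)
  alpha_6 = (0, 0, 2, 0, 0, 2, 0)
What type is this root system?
Compute the Cartan integers a_ij = 2(alpha_i, alpha_j)/(alpha_j, alpha_j); the resulting 6x6 Cartan matrix is
[[2, 0, 0, -1, -1, 0], [0, 2, -1, 0, 0, -1], [0, -1, 2, -1, 0, 0], [-1, 0, -1, 2, 0, 0], [-1, 0, 0, 0, 2, 0], [0, -1, 0, 0, 0, 2]].
All simple roots have the same length, so the diagram is simply laced. The associated Dynkin diagram is a chain of 6 nodes with single edges (A_6), so the type is A_6 (the algebra sl(7)).

A6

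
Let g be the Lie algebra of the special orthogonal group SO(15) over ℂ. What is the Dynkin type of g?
This is so(15) with 15 odd, which has dimension 15(15-1)/2 = 105 and rank (15-1)/2 = 7. In the classification of classical Lie algebras, the orthogonal algebra so(2n+1) in an odd number of variables has type B_n; here n = 7, so the Dynkin diagram is a chain of 7 nodes with a double edge at one end; the terminal node there is the unique short simple root (B_7). Hence the type is B_7.

type B_7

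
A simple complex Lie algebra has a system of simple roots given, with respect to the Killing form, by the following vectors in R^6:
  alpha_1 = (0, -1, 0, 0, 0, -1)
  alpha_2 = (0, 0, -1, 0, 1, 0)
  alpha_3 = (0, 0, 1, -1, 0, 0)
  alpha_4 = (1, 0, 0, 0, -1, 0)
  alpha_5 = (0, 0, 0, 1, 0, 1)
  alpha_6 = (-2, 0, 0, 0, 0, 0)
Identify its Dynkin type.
C6

Compute the Cartan integers a_ij = 2(alpha_i, alpha_j)/(alpha_j, alpha_j); the resulting 6x6 Cartan matrix is
[[2, 0, 0, 0, -1, 0], [0, 2, -1, -1, 0, 0], [0, -1, 2, 0, -1, 0], [0, -1, 0, 2, 0, -1], [-1, 0, -1, 0, 2, 0], [0, 0, 0, -2, 0, 2]].
The roots have two lengths (squared-length ratio 2:1); the short ones are alpha_{1,2,3,4,5}. The associated Dynkin diagram is a chain of 6 nodes with a double edge at one end; the terminal node there is the unique long simple root (C_6), so the type is C_6 (the algebra sp(12)).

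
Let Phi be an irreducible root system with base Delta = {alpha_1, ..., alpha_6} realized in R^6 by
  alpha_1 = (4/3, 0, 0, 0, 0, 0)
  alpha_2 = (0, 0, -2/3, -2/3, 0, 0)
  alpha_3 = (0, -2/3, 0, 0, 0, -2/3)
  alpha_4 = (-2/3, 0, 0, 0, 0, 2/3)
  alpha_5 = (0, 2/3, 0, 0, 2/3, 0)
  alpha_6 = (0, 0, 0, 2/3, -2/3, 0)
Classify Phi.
Compute the Cartan integers a_ij = 2(alpha_i, alpha_j)/(alpha_j, alpha_j); the resulting 6x6 Cartan matrix is
[[2, 0, 0, -2, 0, 0], [0, 2, 0, 0, 0, -1], [0, 0, 2, -1, -1, 0], [-1, 0, -1, 2, 0, 0], [0, 0, -1, 0, 2, -1], [0, -1, 0, 0, -1, 2]].
The roots have two lengths (squared-length ratio 2:1); the short ones are alpha_{2,3,4,5,6}. The associated Dynkin diagram is a chain of 6 nodes with a double edge at one end; the terminal node there is the unique long simple root (C_6), so the type is C_6 (the algebra sp(12)).

C_6 (sp(12))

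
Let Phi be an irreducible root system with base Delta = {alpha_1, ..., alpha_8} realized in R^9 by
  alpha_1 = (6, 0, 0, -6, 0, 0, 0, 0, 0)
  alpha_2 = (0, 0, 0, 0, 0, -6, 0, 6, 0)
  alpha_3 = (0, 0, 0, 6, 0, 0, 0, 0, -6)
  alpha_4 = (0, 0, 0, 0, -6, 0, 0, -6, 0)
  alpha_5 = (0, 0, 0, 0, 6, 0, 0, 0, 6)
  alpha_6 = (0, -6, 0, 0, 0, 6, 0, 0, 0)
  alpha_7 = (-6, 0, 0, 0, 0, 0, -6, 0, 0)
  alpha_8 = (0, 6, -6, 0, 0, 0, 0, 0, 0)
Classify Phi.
Compute the Cartan integers a_ij = 2(alpha_i, alpha_j)/(alpha_j, alpha_j); the resulting 8x8 Cartan matrix is
[[2, 0, -1, 0, 0, 0, -1, 0], [0, 2, 0, -1, 0, -1, 0, 0], [-1, 0, 2, 0, -1, 0, 0, 0], [0, -1, 0, 2, -1, 0, 0, 0], [0, 0, -1, -1, 2, 0, 0, 0], [0, -1, 0, 0, 0, 2, 0, -1], [-1, 0, 0, 0, 0, 0, 2, 0], [0, 0, 0, 0, 0, -1, 0, 2]].
All simple roots have the same length, so the diagram is simply laced. The associated Dynkin diagram is a chain of 8 nodes with single edges (A_8), so the type is A_8 (the algebra sl(9)).

A_8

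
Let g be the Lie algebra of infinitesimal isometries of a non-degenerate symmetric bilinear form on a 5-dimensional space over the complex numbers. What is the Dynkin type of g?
This is so(5) with 5 odd, which has dimension 5(5-1)/2 = 10 and rank (5-1)/2 = 2. In the classification of classical Lie algebras, the orthogonal algebra so(2n+1) in an odd number of variables has type B_n; here n = 2, so the Dynkin diagram is a chain of 2 nodes with a double edge at one end; the terminal node there is the unique short simple root (B_2). Hence the type is B_2.

B2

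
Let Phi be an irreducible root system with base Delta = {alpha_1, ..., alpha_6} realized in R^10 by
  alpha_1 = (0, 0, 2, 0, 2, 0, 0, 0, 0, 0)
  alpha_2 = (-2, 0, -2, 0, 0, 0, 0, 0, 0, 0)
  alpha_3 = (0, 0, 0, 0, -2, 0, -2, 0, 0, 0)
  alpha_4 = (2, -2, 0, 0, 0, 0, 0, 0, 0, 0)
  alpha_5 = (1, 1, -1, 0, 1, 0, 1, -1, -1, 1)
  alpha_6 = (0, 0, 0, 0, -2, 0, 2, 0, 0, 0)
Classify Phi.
E_6

Compute the Cartan integers a_ij = 2(alpha_i, alpha_j)/(alpha_j, alpha_j); the resulting 6x6 Cartan matrix is
[[2, -1, -1, 0, 0, -1], [-1, 2, 0, -1, 0, 0], [-1, 0, 2, 0, -1, 0], [0, -1, 0, 2, 0, 0], [0, 0, -1, 0, 2, 0], [-1, 0, 0, 0, 0, 2]].
All simple roots have the same length, so the diagram is simply laced. The associated Dynkin diagram is a chain of 5 nodes with one extra node attached to the third node from one end (E_6), so the type is E_6.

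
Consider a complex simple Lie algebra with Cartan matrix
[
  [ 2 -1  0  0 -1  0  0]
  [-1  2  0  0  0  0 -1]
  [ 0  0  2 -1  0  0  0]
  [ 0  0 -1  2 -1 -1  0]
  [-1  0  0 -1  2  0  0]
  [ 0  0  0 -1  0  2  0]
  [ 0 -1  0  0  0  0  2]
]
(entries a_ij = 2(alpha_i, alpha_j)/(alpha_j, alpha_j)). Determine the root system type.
D_7 (so(14))

The matrix has rank 7 with 2's on the diagonal. Reading the off-diagonal entries as Dynkin edges (a single edge where a_ij = a_ji = -1; a double or triple edge where a_ij * a_ji = 2 or 3), the diagram is a chain of 5 nodes with a fork of two nodes at one end (D_7). One simple-root ordering that puts it in standard form is (alpha_7, alpha_2, alpha_1, alpha_5, alpha_4, alpha_6, alpha_3). So the algebra is type D_7, i.e. so(14).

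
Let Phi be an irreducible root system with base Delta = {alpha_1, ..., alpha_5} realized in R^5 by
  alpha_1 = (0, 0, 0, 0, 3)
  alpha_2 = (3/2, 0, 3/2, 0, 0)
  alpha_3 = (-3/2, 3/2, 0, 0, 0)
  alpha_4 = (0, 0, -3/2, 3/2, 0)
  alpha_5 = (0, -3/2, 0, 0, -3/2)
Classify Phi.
C_5 (sp(10))

Compute the Cartan integers a_ij = 2(alpha_i, alpha_j)/(alpha_j, alpha_j); the resulting 5x5 Cartan matrix is
[[2, 0, 0, 0, -2], [0, 2, -1, -1, 0], [0, -1, 2, 0, -1], [0, -1, 0, 2, 0], [-1, 0, -1, 0, 2]].
The roots have two lengths (squared-length ratio 2:1); the short ones are alpha_{2,3,4,5}. The associated Dynkin diagram is a chain of 5 nodes with a double edge at one end; the terminal node there is the unique long simple root (C_5), so the type is C_5 (the algebra sp(10)).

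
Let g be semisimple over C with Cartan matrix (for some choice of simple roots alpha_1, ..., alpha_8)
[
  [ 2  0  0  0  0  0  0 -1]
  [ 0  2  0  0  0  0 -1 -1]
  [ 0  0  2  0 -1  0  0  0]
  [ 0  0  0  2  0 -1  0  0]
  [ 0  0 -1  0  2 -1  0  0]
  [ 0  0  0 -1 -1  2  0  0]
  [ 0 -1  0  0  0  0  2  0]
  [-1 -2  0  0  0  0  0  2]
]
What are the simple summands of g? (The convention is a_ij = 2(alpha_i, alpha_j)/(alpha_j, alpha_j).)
The diagram associated to this matrix has two connected components: the simple roots {alpha_3, alpha_4, alpha_5, alpha_6} form a chain of 4 nodes with single edges (A_4), and {alpha_1, alpha_2, alpha_7, alpha_8} form a chain of 4 nodes with a double edge between the middle two (F_4). A semisimple Lie algebra decomposes uniquely as the direct sum of simple ideals, one per connected component of its Dynkin diagram, so g ≅ A_4 ⊕ F_4 (dimension 24 + 52 = 76).

A_4 (sl(5)) ⊕ F_4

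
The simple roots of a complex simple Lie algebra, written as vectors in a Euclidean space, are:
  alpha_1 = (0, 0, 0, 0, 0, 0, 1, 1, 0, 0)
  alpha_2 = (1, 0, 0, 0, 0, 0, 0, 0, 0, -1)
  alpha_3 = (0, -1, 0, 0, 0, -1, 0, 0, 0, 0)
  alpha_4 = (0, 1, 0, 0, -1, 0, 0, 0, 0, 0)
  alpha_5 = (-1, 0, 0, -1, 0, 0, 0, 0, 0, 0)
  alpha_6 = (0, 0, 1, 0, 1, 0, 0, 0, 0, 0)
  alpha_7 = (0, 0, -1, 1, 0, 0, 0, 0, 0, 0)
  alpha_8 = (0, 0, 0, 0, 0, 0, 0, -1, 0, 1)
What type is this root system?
A_8

Compute the Cartan integers a_ij = 2(alpha_i, alpha_j)/(alpha_j, alpha_j); the resulting 8x8 Cartan matrix is
[[2, 0, 0, 0, 0, 0, 0, -1], [0, 2, 0, 0, -1, 0, 0, -1], [0, 0, 2, -1, 0, 0, 0, 0], [0, 0, -1, 2, 0, -1, 0, 0], [0, -1, 0, 0, 2, 0, -1, 0], [0, 0, 0, -1, 0, 2, -1, 0], [0, 0, 0, 0, -1, -1, 2, 0], [-1, -1, 0, 0, 0, 0, 0, 2]].
All simple roots have the same length, so the diagram is simply laced. The associated Dynkin diagram is a chain of 8 nodes with single edges (A_8), so the type is A_8 (the algebra sl(9)).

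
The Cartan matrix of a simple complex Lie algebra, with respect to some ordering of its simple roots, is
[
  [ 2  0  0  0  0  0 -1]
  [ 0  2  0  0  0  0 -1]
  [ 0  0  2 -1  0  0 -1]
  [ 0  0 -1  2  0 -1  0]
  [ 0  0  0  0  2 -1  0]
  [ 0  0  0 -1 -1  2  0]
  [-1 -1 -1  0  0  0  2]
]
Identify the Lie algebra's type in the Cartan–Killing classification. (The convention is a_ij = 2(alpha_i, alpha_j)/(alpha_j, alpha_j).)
D_7 (so(14))

The matrix has rank 7 with 2's on the diagonal. Reading the off-diagonal entries as Dynkin edges (a single edge where a_ij = a_ji = -1; a double or triple edge where a_ij * a_ji = 2 or 3), the diagram is a chain of 5 nodes with a fork of two nodes at one end (D_7). One simple-root ordering that puts it in standard form is (alpha_5, alpha_6, alpha_4, alpha_3, alpha_7, alpha_2, alpha_1). So the algebra is type D_7, i.e. so(14).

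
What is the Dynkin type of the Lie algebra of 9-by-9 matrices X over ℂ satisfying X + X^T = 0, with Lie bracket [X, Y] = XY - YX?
type B_4

This is so(9) with 9 odd, which has dimension 9(9-1)/2 = 36 and rank (9-1)/2 = 4. In the classification of classical Lie algebras, the orthogonal algebra so(2n+1) in an odd number of variables has type B_n; here n = 4, so the Dynkin diagram is a chain of 4 nodes with a double edge at one end; the terminal node there is the unique short simple root (B_4). Hence the type is B_4.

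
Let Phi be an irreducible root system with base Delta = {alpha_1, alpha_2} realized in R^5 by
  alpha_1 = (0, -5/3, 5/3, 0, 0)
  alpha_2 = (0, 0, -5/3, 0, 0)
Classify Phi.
Compute the Cartan integers a_ij = 2(alpha_i, alpha_j)/(alpha_j, alpha_j); the resulting 2x2 Cartan matrix is
[[2, -2], [-1, 2]].
The roots have two lengths (squared-length ratio 2:1); the short ones are alpha_{2}. The associated Dynkin diagram is a chain of 2 nodes with a double edge at one end; the terminal node there is the unique short simple root (B_2), so the type is B_2 (the algebra so(5)).

B_2 (so(5))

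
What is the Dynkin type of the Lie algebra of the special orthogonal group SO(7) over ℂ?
B3

This is so(7) with 7 odd, which has dimension 7(7-1)/2 = 21 and rank (7-1)/2 = 3. In the classification of classical Lie algebras, the orthogonal algebra so(2n+1) in an odd number of variables has type B_n; here n = 3, so the Dynkin diagram is a chain of 3 nodes with a double edge at one end; the terminal node there is the unique short simple root (B_3). Hence the type is B_3.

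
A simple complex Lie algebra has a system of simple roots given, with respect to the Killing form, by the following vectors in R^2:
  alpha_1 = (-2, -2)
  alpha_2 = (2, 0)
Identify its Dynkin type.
Compute the Cartan integers a_ij = 2(alpha_i, alpha_j)/(alpha_j, alpha_j); the resulting 2x2 Cartan matrix is
[[2, -2], [-1, 2]].
The roots have two lengths (squared-length ratio 2:1); the short ones are alpha_{2}. The associated Dynkin diagram is a chain of 2 nodes with a double edge at one end; the terminal node there is the unique short simple root (B_2), so the type is B_2 (the algebra so(5)).

B_2 (so(5))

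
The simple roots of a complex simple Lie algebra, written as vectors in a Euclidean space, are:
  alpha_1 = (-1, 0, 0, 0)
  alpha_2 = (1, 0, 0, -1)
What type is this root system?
Compute the Cartan integers a_ij = 2(alpha_i, alpha_j)/(alpha_j, alpha_j); the resulting 2x2 Cartan matrix is
[[2, -1], [-2, 2]].
The roots have two lengths (squared-length ratio 2:1); the short ones are alpha_{1}. The associated Dynkin diagram is a chain of 2 nodes with a double edge at one end; the terminal node there is the unique short simple root (B_2), so the type is B_2 (the algebra so(5)).

B_2 (so(5))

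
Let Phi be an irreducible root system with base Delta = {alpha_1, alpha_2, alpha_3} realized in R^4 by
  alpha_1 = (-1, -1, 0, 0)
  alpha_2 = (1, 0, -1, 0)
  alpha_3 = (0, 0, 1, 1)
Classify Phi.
A_3

Compute the Cartan integers a_ij = 2(alpha_i, alpha_j)/(alpha_j, alpha_j); the resulting 3x3 Cartan matrix is
[[2, -1, 0], [-1, 2, -1], [0, -1, 2]].
All simple roots have the same length, so the diagram is simply laced. The associated Dynkin diagram is a chain of 3 nodes with single edges (A_3), so the type is A_3 (the algebra sl(4)).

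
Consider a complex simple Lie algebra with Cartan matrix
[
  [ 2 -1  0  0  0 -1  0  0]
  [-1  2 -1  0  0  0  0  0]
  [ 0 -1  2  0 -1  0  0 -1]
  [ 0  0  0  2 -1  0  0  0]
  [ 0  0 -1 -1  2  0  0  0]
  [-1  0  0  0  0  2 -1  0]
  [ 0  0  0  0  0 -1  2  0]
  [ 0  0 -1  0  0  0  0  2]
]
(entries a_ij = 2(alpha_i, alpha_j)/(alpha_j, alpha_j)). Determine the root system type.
E8

The matrix has rank 8 with 2's on the diagonal. Reading the off-diagonal entries as Dynkin edges (a single edge where a_ij = a_ji = -1; a double or triple edge where a_ij * a_ji = 2 or 3), the diagram is a chain of 7 nodes with one extra node attached to the third node from one end (E_8). One simple-root ordering that puts it in standard form is (alpha_4, alpha_8, alpha_5, alpha_3, alpha_2, alpha_1, alpha_6, alpha_7). So the algebra is type E_8.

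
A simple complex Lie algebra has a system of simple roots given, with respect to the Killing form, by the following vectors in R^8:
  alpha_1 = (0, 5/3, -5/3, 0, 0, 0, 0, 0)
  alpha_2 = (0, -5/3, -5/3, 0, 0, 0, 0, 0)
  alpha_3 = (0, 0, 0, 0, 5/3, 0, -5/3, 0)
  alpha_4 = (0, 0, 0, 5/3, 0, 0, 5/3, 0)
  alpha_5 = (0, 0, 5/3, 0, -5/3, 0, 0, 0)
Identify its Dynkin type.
Compute the Cartan integers a_ij = 2(alpha_i, alpha_j)/(alpha_j, alpha_j); the resulting 5x5 Cartan matrix is
[[2, 0, 0, 0, -1], [0, 2, 0, 0, -1], [0, 0, 2, -1, -1], [0, 0, -1, 2, 0], [-1, -1, -1, 0, 2]].
All simple roots have the same length, so the diagram is simply laced. The associated Dynkin diagram is a chain of 3 nodes with a fork of two nodes at one end (D_5), so the type is D_5 (the algebra so(10)).

D_5 (so(10))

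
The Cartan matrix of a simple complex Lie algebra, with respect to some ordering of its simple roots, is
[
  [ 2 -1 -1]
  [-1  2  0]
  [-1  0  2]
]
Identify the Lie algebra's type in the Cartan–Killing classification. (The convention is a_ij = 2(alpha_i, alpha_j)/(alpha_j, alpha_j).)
The matrix has rank 3 with 2's on the diagonal. Reading the off-diagonal entries as Dynkin edges (a single edge where a_ij = a_ji = -1; a double or triple edge where a_ij * a_ji = 2 or 3), the diagram is a chain of 3 nodes with single edges (A_3). One simple-root ordering that puts it in standard form is (alpha_2, alpha_1, alpha_3). So the algebra is type A_3, i.e. sl(4).

A_3 (sl(4))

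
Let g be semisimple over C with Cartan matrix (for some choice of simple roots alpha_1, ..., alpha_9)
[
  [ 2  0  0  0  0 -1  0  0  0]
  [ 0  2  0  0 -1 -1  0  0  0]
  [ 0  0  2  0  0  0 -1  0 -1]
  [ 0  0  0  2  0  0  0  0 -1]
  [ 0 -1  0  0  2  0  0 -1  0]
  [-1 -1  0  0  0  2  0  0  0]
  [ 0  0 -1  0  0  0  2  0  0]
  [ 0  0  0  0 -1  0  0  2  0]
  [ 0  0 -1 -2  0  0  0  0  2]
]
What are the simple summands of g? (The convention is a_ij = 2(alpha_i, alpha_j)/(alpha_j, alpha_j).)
A_5 ⊕ B_4

The diagram associated to this matrix has two connected components: the simple roots {alpha_1, alpha_2, alpha_5, alpha_6, alpha_8} form a chain of 5 nodes with single edges (A_5), and {alpha_3, alpha_4, alpha_7, alpha_9} form a chain of 4 nodes with a double edge at one end; the terminal node there is the unique short simple root (B_4). A semisimple Lie algebra decomposes uniquely as the direct sum of simple ideals, one per connected component of its Dynkin diagram, so g ≅ A_5 ⊕ B_4 (dimension 35 + 36 = 71).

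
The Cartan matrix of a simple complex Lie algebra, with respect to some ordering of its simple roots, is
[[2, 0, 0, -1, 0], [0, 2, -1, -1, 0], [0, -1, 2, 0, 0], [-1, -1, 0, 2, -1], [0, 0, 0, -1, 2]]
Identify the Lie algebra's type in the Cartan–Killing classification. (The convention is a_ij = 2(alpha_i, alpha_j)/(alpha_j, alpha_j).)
type D_5

The matrix has rank 5 with 2's on the diagonal. Reading the off-diagonal entries as Dynkin edges (a single edge where a_ij = a_ji = -1; a double or triple edge where a_ij * a_ji = 2 or 3), the diagram is a chain of 3 nodes with a fork of two nodes at one end (D_5). One simple-root ordering that puts it in standard form is (alpha_3, alpha_2, alpha_4, alpha_1, alpha_5). So the algebra is type D_5, i.e. so(10).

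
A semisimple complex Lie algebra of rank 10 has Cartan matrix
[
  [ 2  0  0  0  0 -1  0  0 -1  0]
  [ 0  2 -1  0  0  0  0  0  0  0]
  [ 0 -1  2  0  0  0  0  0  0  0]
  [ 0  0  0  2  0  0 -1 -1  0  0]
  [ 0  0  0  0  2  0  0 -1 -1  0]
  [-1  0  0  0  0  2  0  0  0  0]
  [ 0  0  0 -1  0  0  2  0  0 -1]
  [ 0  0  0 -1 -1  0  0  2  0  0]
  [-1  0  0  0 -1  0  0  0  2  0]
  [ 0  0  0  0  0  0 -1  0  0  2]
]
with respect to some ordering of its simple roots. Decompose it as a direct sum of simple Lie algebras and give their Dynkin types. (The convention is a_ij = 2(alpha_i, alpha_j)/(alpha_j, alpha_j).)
A_2 (sl(3)) + A_8 (sl(9))

The diagram associated to this matrix has two connected components: the simple roots {alpha_2, alpha_3} form a chain of 2 nodes with single edges (A_2), and {alpha_1, alpha_4, alpha_5, alpha_6, alpha_7, alpha_8, alpha_9, alpha_10} form a chain of 8 nodes with single edges (A_8). A semisimple Lie algebra decomposes uniquely as the direct sum of simple ideals, one per connected component of its Dynkin diagram, so g ≅ A_2 ⊕ A_8 (dimension 8 + 80 = 88).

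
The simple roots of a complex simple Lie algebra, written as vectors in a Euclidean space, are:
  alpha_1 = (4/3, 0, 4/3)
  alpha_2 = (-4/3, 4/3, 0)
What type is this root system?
Compute the Cartan integers a_ij = 2(alpha_i, alpha_j)/(alpha_j, alpha_j); the resulting 2x2 Cartan matrix is
[[2, -1], [-1, 2]].
All simple roots have the same length, so the diagram is simply laced. The associated Dynkin diagram is a chain of 2 nodes with single edges (A_2), so the type is A_2 (the algebra sl(3)).

A_2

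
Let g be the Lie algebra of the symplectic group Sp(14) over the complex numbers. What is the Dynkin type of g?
This is sp(14), which has dimension 14(14+1)/2 = 105 and rank 14/2 = 7. In the classification of classical Lie algebras, the symplectic algebra sp(2n) has type C_n; here n = 7, so the Dynkin diagram is a chain of 7 nodes with a double edge at one end; the terminal node there is the unique long simple root (C_7). Hence the type is C_7.

C_7 (sp(14))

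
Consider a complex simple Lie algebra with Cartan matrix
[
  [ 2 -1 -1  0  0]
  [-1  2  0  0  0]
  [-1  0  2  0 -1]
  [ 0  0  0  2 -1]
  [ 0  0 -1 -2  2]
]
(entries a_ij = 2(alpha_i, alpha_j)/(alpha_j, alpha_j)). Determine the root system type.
The matrix has rank 5 with 2's on the diagonal. Reading the off-diagonal entries as Dynkin edges (a single edge where a_ij = a_ji = -1; a double or triple edge where a_ij * a_ji = 2 or 3), the diagram is a chain of 5 nodes with a double edge at one end; the terminal node there is the unique short simple root (B_5). One simple-root ordering that puts it in standard form is (alpha_2, alpha_1, alpha_3, alpha_5, alpha_4). So the algebra is type B_5, i.e. so(11).

type B_5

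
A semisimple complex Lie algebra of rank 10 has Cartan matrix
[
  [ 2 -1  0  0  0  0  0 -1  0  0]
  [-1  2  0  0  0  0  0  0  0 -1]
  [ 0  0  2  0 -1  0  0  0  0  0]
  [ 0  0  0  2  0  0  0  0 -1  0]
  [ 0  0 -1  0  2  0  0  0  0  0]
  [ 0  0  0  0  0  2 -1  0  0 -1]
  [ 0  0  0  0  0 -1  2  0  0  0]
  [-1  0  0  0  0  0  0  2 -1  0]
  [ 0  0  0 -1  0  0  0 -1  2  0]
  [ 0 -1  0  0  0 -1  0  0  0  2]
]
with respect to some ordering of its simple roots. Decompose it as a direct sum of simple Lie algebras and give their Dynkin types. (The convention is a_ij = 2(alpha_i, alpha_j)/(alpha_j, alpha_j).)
A_2 + A_8

The diagram associated to this matrix has two connected components: the simple roots {alpha_3, alpha_5} form a chain of 2 nodes with single edges (A_2), and {alpha_1, alpha_2, alpha_4, alpha_6, alpha_7, alpha_8, alpha_9, alpha_10} form a chain of 8 nodes with single edges (A_8). A semisimple Lie algebra decomposes uniquely as the direct sum of simple ideals, one per connected component of its Dynkin diagram, so g ≅ A_2 ⊕ A_8 (dimension 8 + 80 = 88).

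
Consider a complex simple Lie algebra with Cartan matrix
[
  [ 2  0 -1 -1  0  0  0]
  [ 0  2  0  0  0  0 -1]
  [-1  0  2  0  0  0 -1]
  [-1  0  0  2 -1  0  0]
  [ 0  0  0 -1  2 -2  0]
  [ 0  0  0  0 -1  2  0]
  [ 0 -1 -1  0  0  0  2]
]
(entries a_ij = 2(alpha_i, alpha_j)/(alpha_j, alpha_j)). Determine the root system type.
B_7

The matrix has rank 7 with 2's on the diagonal. Reading the off-diagonal entries as Dynkin edges (a single edge where a_ij = a_ji = -1; a double or triple edge where a_ij * a_ji = 2 or 3), the diagram is a chain of 7 nodes with a double edge at one end; the terminal node there is the unique short simple root (B_7). One simple-root ordering that puts it in standard form is (alpha_2, alpha_7, alpha_3, alpha_1, alpha_4, alpha_5, alpha_6). So the algebra is type B_7, i.e. so(15).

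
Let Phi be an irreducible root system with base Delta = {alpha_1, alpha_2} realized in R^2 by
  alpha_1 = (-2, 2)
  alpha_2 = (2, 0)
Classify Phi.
Compute the Cartan integers a_ij = 2(alpha_i, alpha_j)/(alpha_j, alpha_j); the resulting 2x2 Cartan matrix is
[[2, -2], [-1, 2]].
The roots have two lengths (squared-length ratio 2:1); the short ones are alpha_{2}. The associated Dynkin diagram is a chain of 2 nodes with a double edge at one end; the terminal node there is the unique short simple root (B_2), so the type is B_2 (the algebra so(5)).

B2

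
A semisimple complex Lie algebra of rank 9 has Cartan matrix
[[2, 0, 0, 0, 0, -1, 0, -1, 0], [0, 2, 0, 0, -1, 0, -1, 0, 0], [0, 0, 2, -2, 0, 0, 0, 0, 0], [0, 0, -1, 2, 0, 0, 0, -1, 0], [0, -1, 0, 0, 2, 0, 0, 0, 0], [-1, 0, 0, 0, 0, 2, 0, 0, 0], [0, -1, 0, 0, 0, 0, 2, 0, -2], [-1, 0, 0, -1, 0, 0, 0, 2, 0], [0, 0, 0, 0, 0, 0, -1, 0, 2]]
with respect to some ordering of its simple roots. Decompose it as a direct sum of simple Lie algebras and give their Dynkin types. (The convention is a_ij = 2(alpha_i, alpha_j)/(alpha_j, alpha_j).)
The diagram associated to this matrix has two connected components: the simple roots {alpha_2, alpha_5, alpha_7, alpha_9} form a chain of 4 nodes with a double edge at one end; the terminal node there is the unique short simple root (B_4), and {alpha_1, alpha_3, alpha_4, alpha_6, alpha_8} form a chain of 5 nodes with a double edge at one end; the terminal node there is the unique long simple root (C_5). A semisimple Lie algebra decomposes uniquely as the direct sum of simple ideals, one per connected component of its Dynkin diagram, so g ≅ B_4 ⊕ C_5 (dimension 36 + 55 = 91).

type B_4 + type C_5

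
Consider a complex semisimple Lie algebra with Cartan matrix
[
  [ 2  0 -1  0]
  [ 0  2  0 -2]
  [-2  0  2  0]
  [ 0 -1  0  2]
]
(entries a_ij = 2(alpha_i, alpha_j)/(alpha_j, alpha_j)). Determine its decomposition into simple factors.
The diagram associated to this matrix has two connected components: the simple roots {alpha_1, alpha_3} form a chain of 2 nodes with a double edge at one end; the terminal node there is the unique short simple root (B_2), and {alpha_2, alpha_4} form a chain of 2 nodes with a double edge at one end; the terminal node there is the unique short simple root (B_2). A semisimple Lie algebra decomposes uniquely as the direct sum of simple ideals, one per connected component of its Dynkin diagram, so g ≅ B_2 ⊕ B_2 (dimension 10 + 10 = 20).

type B_2 ⊕ type B_2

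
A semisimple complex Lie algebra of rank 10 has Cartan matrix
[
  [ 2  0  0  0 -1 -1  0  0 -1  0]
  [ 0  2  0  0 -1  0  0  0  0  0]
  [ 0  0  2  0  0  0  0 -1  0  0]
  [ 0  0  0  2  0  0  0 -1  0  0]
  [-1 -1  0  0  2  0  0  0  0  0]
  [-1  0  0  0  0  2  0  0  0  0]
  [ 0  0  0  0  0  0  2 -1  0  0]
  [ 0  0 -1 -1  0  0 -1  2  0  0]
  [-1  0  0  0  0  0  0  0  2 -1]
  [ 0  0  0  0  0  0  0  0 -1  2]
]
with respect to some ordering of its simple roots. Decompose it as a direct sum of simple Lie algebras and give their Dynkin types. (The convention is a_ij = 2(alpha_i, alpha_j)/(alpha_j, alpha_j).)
The diagram associated to this matrix has two connected components: the simple roots {alpha_3, alpha_4, alpha_7, alpha_8} form a chain of 2 nodes with a fork of two nodes at one end (D_4), and {alpha_1, alpha_2, alpha_5, alpha_6, alpha_9, alpha_10} form a chain of 5 nodes with one extra node attached to the third node from one end (E_6). A semisimple Lie algebra decomposes uniquely as the direct sum of simple ideals, one per connected component of its Dynkin diagram, so g ≅ D_4 ⊕ E_6 (dimension 28 + 78 = 106).

D_4 + E_6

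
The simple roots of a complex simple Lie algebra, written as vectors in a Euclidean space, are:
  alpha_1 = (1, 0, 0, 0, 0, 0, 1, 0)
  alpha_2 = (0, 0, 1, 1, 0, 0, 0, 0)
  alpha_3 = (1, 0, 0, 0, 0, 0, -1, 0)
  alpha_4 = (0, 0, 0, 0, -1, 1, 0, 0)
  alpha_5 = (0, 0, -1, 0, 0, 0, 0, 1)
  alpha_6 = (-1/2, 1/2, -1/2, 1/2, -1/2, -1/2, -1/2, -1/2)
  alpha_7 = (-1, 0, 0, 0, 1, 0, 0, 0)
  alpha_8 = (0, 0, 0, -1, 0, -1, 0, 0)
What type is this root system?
E_8

Compute the Cartan integers a_ij = 2(alpha_i, alpha_j)/(alpha_j, alpha_j); the resulting 8x8 Cartan matrix is
[[2, 0, 0, 0, 0, -1, -1, 0], [0, 2, 0, 0, -1, 0, 0, -1], [0, 0, 2, 0, 0, 0, -1, 0], [0, 0, 0, 2, 0, 0, -1, -1], [0, -1, 0, 0, 2, 0, 0, 0], [-1, 0, 0, 0, 0, 2, 0, 0], [-1, 0, -1, -1, 0, 0, 2, 0], [0, -1, 0, -1, 0, 0, 0, 2]].
All simple roots have the same length, so the diagram is simply laced. The associated Dynkin diagram is a chain of 7 nodes with one extra node attached to the third node from one end (E_8), so the type is E_8.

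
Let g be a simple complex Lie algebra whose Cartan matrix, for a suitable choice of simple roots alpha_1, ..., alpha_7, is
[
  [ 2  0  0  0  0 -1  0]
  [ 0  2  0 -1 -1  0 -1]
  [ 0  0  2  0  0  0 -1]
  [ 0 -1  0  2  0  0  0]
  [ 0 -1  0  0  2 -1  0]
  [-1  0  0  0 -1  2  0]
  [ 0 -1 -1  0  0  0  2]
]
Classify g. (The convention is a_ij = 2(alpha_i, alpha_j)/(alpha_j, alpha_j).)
E_7

The matrix has rank 7 with 2's on the diagonal. Reading the off-diagonal entries as Dynkin edges (a single edge where a_ij = a_ji = -1; a double or triple edge where a_ij * a_ji = 2 or 3), the diagram is a chain of 6 nodes with one extra node attached to the third node from one end (E_7). One simple-root ordering that puts it in standard form is (alpha_3, alpha_4, alpha_7, alpha_2, alpha_5, alpha_6, alpha_1). So the algebra is type E_7.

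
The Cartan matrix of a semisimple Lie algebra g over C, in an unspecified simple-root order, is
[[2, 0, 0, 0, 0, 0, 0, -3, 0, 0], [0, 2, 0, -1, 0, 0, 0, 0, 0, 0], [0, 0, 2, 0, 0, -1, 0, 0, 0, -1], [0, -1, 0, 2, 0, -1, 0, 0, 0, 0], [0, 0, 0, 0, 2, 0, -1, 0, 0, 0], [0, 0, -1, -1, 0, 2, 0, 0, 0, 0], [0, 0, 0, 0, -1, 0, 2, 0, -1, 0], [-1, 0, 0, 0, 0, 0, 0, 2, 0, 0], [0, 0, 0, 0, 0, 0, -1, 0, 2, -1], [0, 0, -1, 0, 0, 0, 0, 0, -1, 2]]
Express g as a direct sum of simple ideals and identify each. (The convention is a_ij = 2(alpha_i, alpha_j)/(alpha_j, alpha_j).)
The diagram associated to this matrix has two connected components: the simple roots {alpha_2, alpha_3, alpha_4, alpha_5, alpha_6, alpha_7, alpha_9, alpha_10} form a chain of 8 nodes with single edges (A_8), and {alpha_1, alpha_8} form two nodes joined by a triple edge (G_2). A semisimple Lie algebra decomposes uniquely as the direct sum of simple ideals, one per connected component of its Dynkin diagram, so g ≅ A_8 ⊕ G_2 (dimension 80 + 14 = 94).

A_8 ⊕ G_2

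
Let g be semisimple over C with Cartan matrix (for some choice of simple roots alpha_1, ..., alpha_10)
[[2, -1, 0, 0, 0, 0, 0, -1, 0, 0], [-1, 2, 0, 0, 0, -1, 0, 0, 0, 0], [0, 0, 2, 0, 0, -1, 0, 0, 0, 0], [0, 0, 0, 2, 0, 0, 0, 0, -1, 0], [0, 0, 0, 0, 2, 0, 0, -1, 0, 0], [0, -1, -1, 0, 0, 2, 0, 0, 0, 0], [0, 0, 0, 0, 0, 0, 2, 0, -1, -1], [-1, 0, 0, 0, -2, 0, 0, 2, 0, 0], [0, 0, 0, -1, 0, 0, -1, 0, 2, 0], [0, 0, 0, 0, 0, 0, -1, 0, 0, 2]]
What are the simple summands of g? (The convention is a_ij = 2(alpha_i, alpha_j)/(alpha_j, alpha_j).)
A_4 (sl(5)) + B_6 (so(13))

The diagram associated to this matrix has two connected components: the simple roots {alpha_4, alpha_7, alpha_9, alpha_10} form a chain of 4 nodes with single edges (A_4), and {alpha_1, alpha_2, alpha_3, alpha_5, alpha_6, alpha_8} form a chain of 6 nodes with a double edge at one end; the terminal node there is the unique short simple root (B_6). A semisimple Lie algebra decomposes uniquely as the direct sum of simple ideals, one per connected component of its Dynkin diagram, so g ≅ A_4 ⊕ B_6 (dimension 24 + 78 = 102).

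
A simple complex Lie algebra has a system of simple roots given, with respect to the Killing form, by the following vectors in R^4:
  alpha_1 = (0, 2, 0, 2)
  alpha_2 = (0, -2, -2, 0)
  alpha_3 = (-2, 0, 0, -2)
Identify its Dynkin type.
A3

Compute the Cartan integers a_ij = 2(alpha_i, alpha_j)/(alpha_j, alpha_j); the resulting 3x3 Cartan matrix is
[[2, -1, -1], [-1, 2, 0], [-1, 0, 2]].
All simple roots have the same length, so the diagram is simply laced. The associated Dynkin diagram is a chain of 3 nodes with single edges (A_3), so the type is A_3 (the algebra sl(4)).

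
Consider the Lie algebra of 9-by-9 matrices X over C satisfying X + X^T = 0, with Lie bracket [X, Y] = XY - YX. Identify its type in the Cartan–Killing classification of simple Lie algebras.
B_4

This is so(9) with 9 odd, which has dimension 9(9-1)/2 = 36 and rank (9-1)/2 = 4. In the classification of classical Lie algebras, the orthogonal algebra so(2n+1) in an odd number of variables has type B_n; here n = 4, so the Dynkin diagram is a chain of 4 nodes with a double edge at one end; the terminal node there is the unique short simple root (B_4). Hence the type is B_4.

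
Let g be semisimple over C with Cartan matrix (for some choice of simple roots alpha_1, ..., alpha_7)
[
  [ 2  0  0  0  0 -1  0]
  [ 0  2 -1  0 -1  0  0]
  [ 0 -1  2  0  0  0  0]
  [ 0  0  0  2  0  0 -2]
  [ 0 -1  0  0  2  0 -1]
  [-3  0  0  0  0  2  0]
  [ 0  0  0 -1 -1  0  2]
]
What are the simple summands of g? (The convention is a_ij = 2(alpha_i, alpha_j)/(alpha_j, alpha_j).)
The diagram associated to this matrix has two connected components: the simple roots {alpha_2, alpha_3, alpha_4, alpha_5, alpha_7} form a chain of 5 nodes with a double edge at one end; the terminal node there is the unique long simple root (C_5), and {alpha_1, alpha_6} form two nodes joined by a triple edge (G_2). A semisimple Lie algebra decomposes uniquely as the direct sum of simple ideals, one per connected component of its Dynkin diagram, so g ≅ C_5 ⊕ G_2 (dimension 55 + 14 = 69).

C_5 (sp(10)) + G_2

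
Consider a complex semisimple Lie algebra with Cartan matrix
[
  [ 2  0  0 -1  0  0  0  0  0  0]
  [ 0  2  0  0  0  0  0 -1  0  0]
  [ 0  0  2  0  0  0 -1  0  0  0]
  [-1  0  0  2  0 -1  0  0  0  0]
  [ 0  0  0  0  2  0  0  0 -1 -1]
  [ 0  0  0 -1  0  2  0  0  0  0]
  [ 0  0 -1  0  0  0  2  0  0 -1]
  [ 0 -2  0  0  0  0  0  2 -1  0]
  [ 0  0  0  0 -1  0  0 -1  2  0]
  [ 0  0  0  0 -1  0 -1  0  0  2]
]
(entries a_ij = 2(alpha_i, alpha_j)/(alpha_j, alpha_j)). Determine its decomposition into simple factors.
type A_3 ⊕ type B_7

The diagram associated to this matrix has two connected components: the simple roots {alpha_1, alpha_4, alpha_6} form a chain of 3 nodes with single edges (A_3), and {alpha_2, alpha_3, alpha_5, alpha_7, alpha_8, alpha_9, alpha_10} form a chain of 7 nodes with a double edge at one end; the terminal node there is the unique short simple root (B_7). A semisimple Lie algebra decomposes uniquely as the direct sum of simple ideals, one per connected component of its Dynkin diagram, so g ≅ A_3 ⊕ B_7 (dimension 15 + 105 = 120).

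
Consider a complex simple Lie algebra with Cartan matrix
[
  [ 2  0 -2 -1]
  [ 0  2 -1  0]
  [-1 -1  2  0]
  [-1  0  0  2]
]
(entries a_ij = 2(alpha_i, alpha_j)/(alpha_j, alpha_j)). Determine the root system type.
F_4

The matrix has rank 4 with 2's on the diagonal. Reading the off-diagonal entries as Dynkin edges (a single edge where a_ij = a_ji = -1; a double or triple edge where a_ij * a_ji = 2 or 3), the diagram is a chain of 4 nodes with a double edge between the middle two (F_4). One simple-root ordering that puts it in standard form is (alpha_4, alpha_1, alpha_3, alpha_2). So the algebra is type F_4.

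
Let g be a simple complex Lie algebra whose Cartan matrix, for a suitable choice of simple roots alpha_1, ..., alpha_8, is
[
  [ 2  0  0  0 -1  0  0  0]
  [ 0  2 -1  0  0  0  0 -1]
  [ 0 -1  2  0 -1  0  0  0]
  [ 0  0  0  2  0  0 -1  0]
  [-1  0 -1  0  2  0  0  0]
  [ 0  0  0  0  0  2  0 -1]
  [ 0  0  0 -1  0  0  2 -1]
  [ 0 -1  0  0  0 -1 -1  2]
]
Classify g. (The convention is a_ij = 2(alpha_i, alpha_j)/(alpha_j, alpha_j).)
type E_8

The matrix has rank 8 with 2's on the diagonal. Reading the off-diagonal entries as Dynkin edges (a single edge where a_ij = a_ji = -1; a double or triple edge where a_ij * a_ji = 2 or 3), the diagram is a chain of 7 nodes with one extra node attached to the third node from one end (E_8). One simple-root ordering that puts it in standard form is (alpha_4, alpha_6, alpha_7, alpha_8, alpha_2, alpha_3, alpha_5, alpha_1). So the algebra is type E_8.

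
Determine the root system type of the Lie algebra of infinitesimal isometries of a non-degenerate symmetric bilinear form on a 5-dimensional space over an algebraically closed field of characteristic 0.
B_2

This is so(5) with 5 odd, which has dimension 5(5-1)/2 = 10 and rank (5-1)/2 = 2. In the classification of classical Lie algebras, the orthogonal algebra so(2n+1) in an odd number of variables has type B_n; here n = 2, so the Dynkin diagram is a chain of 2 nodes with a double edge at one end; the terminal node there is the unique short simple root (B_2). Hence the type is B_2.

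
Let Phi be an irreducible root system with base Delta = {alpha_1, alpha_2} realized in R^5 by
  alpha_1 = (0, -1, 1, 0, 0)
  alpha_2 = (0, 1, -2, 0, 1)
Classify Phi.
G_2

Compute the Cartan integers a_ij = 2(alpha_i, alpha_j)/(alpha_j, alpha_j); the resulting 2x2 Cartan matrix is
[[2, -1], [-3, 2]].
The roots have two lengths (squared-length ratio 3:1); the short ones are alpha_{1}. The associated Dynkin diagram is two nodes joined by a triple edge (G_2), so the type is G_2.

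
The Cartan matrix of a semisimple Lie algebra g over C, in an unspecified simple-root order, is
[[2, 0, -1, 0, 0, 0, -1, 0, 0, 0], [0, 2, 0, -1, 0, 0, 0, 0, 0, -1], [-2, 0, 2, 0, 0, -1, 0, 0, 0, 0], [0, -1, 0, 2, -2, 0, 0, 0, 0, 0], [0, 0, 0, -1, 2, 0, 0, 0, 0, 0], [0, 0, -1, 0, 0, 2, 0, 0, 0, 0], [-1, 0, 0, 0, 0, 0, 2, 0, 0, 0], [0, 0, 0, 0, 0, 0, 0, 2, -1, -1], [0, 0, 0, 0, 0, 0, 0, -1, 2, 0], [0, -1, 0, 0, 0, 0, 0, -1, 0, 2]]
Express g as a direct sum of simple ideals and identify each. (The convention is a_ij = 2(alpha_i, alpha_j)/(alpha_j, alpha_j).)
B_6 + F_4

The diagram associated to this matrix has two connected components: the simple roots {alpha_2, alpha_4, alpha_5, alpha_8, alpha_9, alpha_10} form a chain of 6 nodes with a double edge at one end; the terminal node there is the unique short simple root (B_6), and {alpha_1, alpha_3, alpha_6, alpha_7} form a chain of 4 nodes with a double edge between the middle two (F_4). A semisimple Lie algebra decomposes uniquely as the direct sum of simple ideals, one per connected component of its Dynkin diagram, so g ≅ B_6 ⊕ F_4 (dimension 78 + 52 = 130).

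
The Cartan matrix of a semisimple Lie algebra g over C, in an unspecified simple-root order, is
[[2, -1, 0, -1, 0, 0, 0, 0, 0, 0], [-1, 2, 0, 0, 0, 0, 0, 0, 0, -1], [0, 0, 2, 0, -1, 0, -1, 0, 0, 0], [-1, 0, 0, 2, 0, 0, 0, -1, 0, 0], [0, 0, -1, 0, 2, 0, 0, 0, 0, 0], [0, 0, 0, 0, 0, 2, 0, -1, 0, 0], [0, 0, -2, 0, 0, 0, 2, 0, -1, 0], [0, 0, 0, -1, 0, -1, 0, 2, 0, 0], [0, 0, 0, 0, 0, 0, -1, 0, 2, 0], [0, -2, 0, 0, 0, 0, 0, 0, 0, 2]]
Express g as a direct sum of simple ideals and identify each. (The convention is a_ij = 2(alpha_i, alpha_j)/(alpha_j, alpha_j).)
The diagram associated to this matrix has two connected components: the simple roots {alpha_1, alpha_2, alpha_4, alpha_6, alpha_8, alpha_10} form a chain of 6 nodes with a double edge at one end; the terminal node there is the unique long simple root (C_6), and {alpha_3, alpha_5, alpha_7, alpha_9} form a chain of 4 nodes with a double edge between the middle two (F_4). A semisimple Lie algebra decomposes uniquely as the direct sum of simple ideals, one per connected component of its Dynkin diagram, so g ≅ C_6 ⊕ F_4 (dimension 78 + 52 = 130).

C_6 (sp(12)) + F_4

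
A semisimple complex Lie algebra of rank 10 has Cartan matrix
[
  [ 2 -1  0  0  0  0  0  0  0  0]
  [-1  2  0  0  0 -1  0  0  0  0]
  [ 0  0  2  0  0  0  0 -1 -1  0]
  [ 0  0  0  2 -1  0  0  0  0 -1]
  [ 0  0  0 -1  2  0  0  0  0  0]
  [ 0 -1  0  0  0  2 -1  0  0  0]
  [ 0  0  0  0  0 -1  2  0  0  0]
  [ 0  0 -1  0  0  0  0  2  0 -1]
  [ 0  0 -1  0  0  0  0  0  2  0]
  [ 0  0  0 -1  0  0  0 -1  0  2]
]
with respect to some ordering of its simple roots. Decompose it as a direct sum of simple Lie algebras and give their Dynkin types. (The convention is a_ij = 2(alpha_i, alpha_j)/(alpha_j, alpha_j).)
The diagram associated to this matrix has two connected components: the simple roots {alpha_1, alpha_2, alpha_6, alpha_7} form a chain of 4 nodes with single edges (A_4), and {alpha_3, alpha_4, alpha_5, alpha_8, alpha_9, alpha_10} form a chain of 6 nodes with single edges (A_6). A semisimple Lie algebra decomposes uniquely as the direct sum of simple ideals, one per connected component of its Dynkin diagram, so g ≅ A_4 ⊕ A_6 (dimension 24 + 48 = 72).

A_4 (sl(5)) + A_6 (sl(7))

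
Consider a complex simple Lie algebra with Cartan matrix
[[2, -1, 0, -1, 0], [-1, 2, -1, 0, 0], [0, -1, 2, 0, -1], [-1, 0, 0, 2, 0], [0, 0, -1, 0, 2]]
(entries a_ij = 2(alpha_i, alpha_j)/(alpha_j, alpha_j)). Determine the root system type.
A_5

The matrix has rank 5 with 2's on the diagonal. Reading the off-diagonal entries as Dynkin edges (a single edge where a_ij = a_ji = -1; a double or triple edge where a_ij * a_ji = 2 or 3), the diagram is a chain of 5 nodes with single edges (A_5). One simple-root ordering that puts it in standard form is (alpha_5, alpha_3, alpha_2, alpha_1, alpha_4). So the algebra is type A_5, i.e. sl(6).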